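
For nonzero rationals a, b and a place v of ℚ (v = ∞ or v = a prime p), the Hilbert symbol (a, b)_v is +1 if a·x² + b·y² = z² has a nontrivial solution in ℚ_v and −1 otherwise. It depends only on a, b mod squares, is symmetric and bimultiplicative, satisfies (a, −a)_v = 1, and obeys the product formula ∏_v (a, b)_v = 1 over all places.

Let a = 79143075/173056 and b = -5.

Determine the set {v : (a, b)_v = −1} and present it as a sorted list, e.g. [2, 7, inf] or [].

Mod squares: a ≡ 323, b ≡ -5. Check v ∈ {∞, 2, 3, 5, 11, 13, 17, 19}.
v=13: a=13^-2·(≡5), b=13^0·(≡8) mod 13; (5|13)=-1, (8|13)=-1; (−1)^{-2·0·6}·(-1)^0·(-1)^-2 = +1.
v=19: a=19^1·(≡9), b=19^0·(≡14) mod 19; (9|19)=+1, (14|19)=-1; (−1)^{1·0·9}·(+1)^0·(-1)^1 = -1.
v=2: v_2(a)=-10, v_2(b)=0; units ≡ 3, 3 (mod 8); ε·ε+αω+βω = 1·1+-10·1+0·1 ≡ 1  ⇒  (a,b)_2 = -1.
v=3: a=3^4·(≡2), b=3^0·(≡1) mod 3; (2|3)=-1, (1|3)=+1; (−1)^{4·0·1}·(-1)^0·(+1)^4 = +1.
v=∞: 323 > 0 and -5 < 0  ⇒  (a,b)_∞ = +1.
v=17: a=17^1·(≡15), b=17^0·(≡12) mod 17; (15|17)=+1, (12|17)=-1; (−1)^{1·0·8}·(+1)^0·(-1)^1 = -1.
v=11: a=11^2·(≡1), b=11^0·(≡6) mod 11; (1|11)=+1, (6|11)=-1; (−1)^{2·0·5}·(+1)^0·(-1)^2 = +1.
v=5: a=5^2·(≡3), b=5^1·(≡4) mod 5; (3|5)=-1, (4|5)=+1; (−1)^{2·1·2}·(-1)^1·(+1)^2 = -1.
|Ram(323, -5)| = 4, even; anisotropic at {2, 5, 17, 19}.

[2, 5, 17, 19]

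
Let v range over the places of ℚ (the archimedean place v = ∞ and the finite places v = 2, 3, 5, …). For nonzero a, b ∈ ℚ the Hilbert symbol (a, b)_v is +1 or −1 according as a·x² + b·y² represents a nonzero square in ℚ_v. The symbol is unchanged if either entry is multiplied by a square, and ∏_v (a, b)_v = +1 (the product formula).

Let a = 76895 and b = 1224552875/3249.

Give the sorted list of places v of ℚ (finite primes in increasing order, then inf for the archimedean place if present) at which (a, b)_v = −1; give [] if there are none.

Mod squares: a ≡ 455, b ≡ 35. Check v ∈ {∞, 2, 3, 5, 7, 13, 19}.
v=∞: 455 > 0 and 35 > 0  ⇒  (a,b)_∞ = +1.
v=13: a=13^3·(≡9), b=13^4·(≡12) mod 13; (9|13)=+1, (12|13)=+1; (−1)^{3·4·6}·(+1)^4·(+1)^3 = +1.
v=7: a=7^1·(≡2), b=7^3·(≡6) mod 7; (2|7)=+1, (6|7)=-1; (−1)^{1·3·3}·(+1)^3·(-1)^1 = +1.
v=5: a=5^1·(≡4), b=5^3·(≡2) mod 5; (4|5)=+1, (2|5)=-1; (−1)^{1·3·2}·(+1)^3·(-1)^1 = -1.
v=2: v_2(a)=0, v_2(b)=0; units ≡ 7, 3 (mod 8); ε·ε+αω+βω = 1·1+0·1+0·0 ≡ 1  ⇒  (a,b)_2 = -1.
v=3: a=3^0·(≡2), b=3^-2·(≡2) mod 3; (2|3)=-1, (2|3)=-1; (−1)^{0·-2·1}·(-1)^-2·(-1)^0 = +1.
v=19: a=19^0·(≡2), b=19^-2·(≡7) mod 19; (2|19)=-1, (7|19)=+1; (−1)^{0·-2·9}·(-1)^-2·(+1)^0 = +1.
|Ram(455, 35)| = 2, even; anisotropic at {2, 5}.

[2, 5]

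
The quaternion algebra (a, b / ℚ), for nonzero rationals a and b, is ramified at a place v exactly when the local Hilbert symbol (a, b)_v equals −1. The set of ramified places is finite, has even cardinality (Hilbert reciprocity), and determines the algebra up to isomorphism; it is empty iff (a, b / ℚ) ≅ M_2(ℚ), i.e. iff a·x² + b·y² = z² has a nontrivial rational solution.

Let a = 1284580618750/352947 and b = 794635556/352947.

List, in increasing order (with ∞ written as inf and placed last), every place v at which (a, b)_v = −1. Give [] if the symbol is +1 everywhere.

[2, 5, 13, 19]

Mod squares: a ≡ 570, b ≡ 17043. Check v ∈ {∞, 2, 3, 5, 7, 11, 13, 17, 19, 23}.
v=17: a=17^0·(≡15), b=17^2·(≡16) mod 17; (15|17)=+1, (16|17)=+1; (−1)^{0·2·8}·(+1)^2·(+1)^0 = +1.
v=11: a=11^2·(≡9), b=11^2·(≡5) mod 11; (9|11)=+1, (5|11)=+1; (−1)^{2·2·5}·(+1)^2·(+1)^2 = +1.
v=23: a=23^2·(≡4), b=23^1·(≡5) mod 23; (4|23)=+1, (5|23)=-1; (−1)^{2·1·11}·(+1)^1·(-1)^2 = +1.
v=3: a=3^-1·(≡1), b=3^-1·(≡2) mod 3; (1|3)=+1, (2|3)=-1; (−1)^{-1·-1·1}·(+1)^-1·(-1)^-1 = +1.
v=5: a=5^5·(≡4), b=5^0·(≡3) mod 5; (4|5)=+1, (3|5)=-1; (−1)^{5·0·2}·(+1)^0·(-1)^5 = -1.
v=19: a=19^1·(≡5), b=19^1·(≡16) mod 19; (5|19)=+1, (16|19)=+1; (−1)^{1·1·9}·(+1)^1·(+1)^1 = -1.
v=13: a=13^2·(≡8), b=13^1·(≡2) mod 13; (8|13)=-1, (2|13)=-1; (−1)^{2·1·6}·(-1)^1·(-1)^2 = -1.
v=2: v_2(a)=1, v_2(b)=2; units ≡ 5, 3 (mod 8); ε·ε+αω+βω = 0·1+1·1+2·1 ≡ 1  ⇒  (a,b)_2 = -1.
v=7: a=7^-6·(≡3), b=7^-6·(≡5) mod 7; (3|7)=-1, (5|7)=-1; (−1)^{-6·-6·3}·(-1)^-6·(-1)^-6 = +1.
v=∞: 570 > 0 and 17043 > 0  ⇒  (a,b)_∞ = +1.
|Ram(570, 17043)| = 4, even; anisotropic at {2, 5, 13, 19}.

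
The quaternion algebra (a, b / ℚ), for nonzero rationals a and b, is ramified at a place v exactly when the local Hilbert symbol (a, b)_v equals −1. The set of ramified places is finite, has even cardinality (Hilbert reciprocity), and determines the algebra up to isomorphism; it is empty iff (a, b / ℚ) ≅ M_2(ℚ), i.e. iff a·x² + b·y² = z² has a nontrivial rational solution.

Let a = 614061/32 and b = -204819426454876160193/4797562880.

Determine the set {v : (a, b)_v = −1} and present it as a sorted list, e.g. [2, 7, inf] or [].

[2, 5]

(a, b) ≡ (42, -285) mod (ℚ^×)²; places V = {2, 3, 5, 7, 11, 19, ∞}.
(a,b)_19: α=2, u≡11; β=5, v≡17 (mod 19); (11|19)=+1, (17|19)=+1; sign (−1)^0·+1^5·+1^2 = +1.
(a,b)_11: α=0, u≡3; β=-4, v≡9 (mod 11); (3|11)=+1, (9|11)=+1; sign (−1)^0·+1^-4·+1^0 = +1.
(a,b)_5: α=0, u≡3; β=-1, v≡2 (mod 5); (3|5)=-1, (2|5)=-1; sign (−1)^0·-1^-1·-1^0 = -1.
(a,b)_∞: sgn(42)=+, sgn(-285)=−, so +1.
(a,b)_7: α=1, u≡5; β=8, v≡2 (mod 7); (5|7)=-1, (2|7)=+1; sign (−1)^0·-1^8·+1^1 = +1.
(a,b)_2: α=-5, β=-16; u≡5, v≡3 (mod 8); ε(u)ε(v)=0·1, αω(v)=-5·1, βω(u)=-16·1; sum ≡ 1  ⇒  -1.
(a,b)_3: α=5, u≡2; β=15, v≡1 (mod 3); (2|3)=-1, (1|3)=+1; sign (−1)^1·-1^15·+1^5 = +1.
|Ram(42, -285)| = 2, even; anisotropic at {2, 5}.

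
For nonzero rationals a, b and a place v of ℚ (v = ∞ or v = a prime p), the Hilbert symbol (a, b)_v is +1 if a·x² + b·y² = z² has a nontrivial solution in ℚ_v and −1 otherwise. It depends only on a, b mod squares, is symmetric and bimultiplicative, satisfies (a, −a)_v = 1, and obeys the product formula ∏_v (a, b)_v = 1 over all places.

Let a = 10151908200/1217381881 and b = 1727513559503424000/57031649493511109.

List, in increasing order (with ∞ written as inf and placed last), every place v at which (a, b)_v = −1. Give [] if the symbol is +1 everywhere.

[2, 5]

Mod squares: a ≡ 58, b ≡ 290. Check v ∈ {∞, 2, 3, 5, 7, 11, 17, 23, 29, 31, 37, 41}.
v=41: a=41^-2·(≡7), b=41^-4·(≡29) mod 41; (7|41)=-1, (29|41)=-1; (−1)^{-2·-4·20}·(-1)^-4·(-1)^-2 = +1.
v=5: a=5^2·(≡3), b=5^3·(≡3) mod 5; (3|5)=-1, (3|5)=-1; (−1)^{2·3·2}·(-1)^3·(-1)^2 = -1.
v=31: a=31^0·(≡22), b=31^-2·(≡24) mod 31; (22|31)=-1, (24|31)=-1; (−1)^{0·-2·15}·(-1)^-2·(-1)^0 = +1.
v=37: a=37^-2·(≡7), b=37^-2·(≡17) mod 37; (7|37)=+1, (17|37)=-1; (−1)^{-2·-2·18}·(+1)^-2·(-1)^-2 = +1.
v=11: a=11^0·(≡5), b=11^2·(≡1) mod 11; (5|11)=+1, (1|11)=+1; (−1)^{0·2·5}·(+1)^2·(+1)^0 = +1.
v=23: a=23^-2·(≡1), b=23^-2·(≡14) mod 23; (1|23)=+1, (14|23)=-1; (−1)^{-2·-2·11}·(+1)^-2·(-1)^-2 = +1.
v=∞: 58 > 0 and 290 > 0  ⇒  (a,b)_∞ = +1.
v=17: a=17^0·(≡12), b=17^2·(≡8) mod 17; (12|17)=-1, (8|17)=+1; (−1)^{0·2·8}·(-1)^2·(+1)^0 = +1.
v=3: a=3^6·(≡1), b=3^8·(≡2) mod 3; (1|3)=+1, (2|3)=-1; (−1)^{6·8·1}·(+1)^8·(-1)^6 = +1.
v=29: a=29^1·(≡19), b=29^-1·(≡12) mod 29; (19|29)=-1, (12|29)=-1; (−1)^{1·-1·14}·(-1)^-1·(-1)^1 = +1.
v=7: a=7^4·(≡2), b=7^6·(≡5) mod 7; (2|7)=+1, (5|7)=-1; (−1)^{4·6·3}·(+1)^6·(-1)^4 = +1.
v=2: v_2(a)=3, v_2(b)=9; units ≡ 5, 1 (mod 8); ε·ε+αω+βω = 0·0+3·0+9·1 ≡ 1  ⇒  (a,b)_2 = -1.
(58, 290 / ℚ) ramifies at {2, 5}: a division algebra.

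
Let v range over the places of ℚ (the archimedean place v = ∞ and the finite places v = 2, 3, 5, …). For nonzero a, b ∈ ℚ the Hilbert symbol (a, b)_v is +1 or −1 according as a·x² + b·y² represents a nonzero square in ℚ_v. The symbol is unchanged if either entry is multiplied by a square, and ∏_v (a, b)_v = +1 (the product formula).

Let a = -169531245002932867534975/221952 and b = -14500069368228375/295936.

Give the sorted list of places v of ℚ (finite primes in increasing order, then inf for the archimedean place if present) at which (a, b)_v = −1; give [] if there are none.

Mod squares: a ≡ -151293, b ≡ -1303702215. Check v ∈ {∞, 2, 3, 5, 11, 17, 23, 29, 37, 41, 47, 53}.
v=53: a=53^2·(≡26), b=53^1·(≡7) mod 53; (26|53)=-1, (7|53)=+1; (−1)^{2·1·26}·(-1)^1·(+1)^2 = -1.
v=47: a=47^1·(≡42), b=47^1·(≡27) mod 47; (42|47)=+1, (27|47)=+1; (−1)^{1·1·23}·(+1)^1·(+1)^1 = -1.
v=41: a=41^2·(≡17), b=41^1·(≡15) mod 41; (17|41)=-1, (15|41)=-1; (−1)^{2·1·20}·(-1)^1·(-1)^2 = -1.
v=23: a=23^4·(≡18), b=23^3·(≡6) mod 23; (18|23)=+1, (6|23)=+1; (−1)^{4·3·11}·(+1)^3·(+1)^4 = +1.
v=2: v_2(a)=-8, v_2(b)=-10; units ≡ 3, 1 (mod 8); ε·ε+αω+βω = 1·0+-8·0+-10·1 ≡ 0  ⇒  (a,b)_2 = +1.
v=37: a=37^1·(≡35), b=37^1·(≡3) mod 37; (35|37)=-1, (3|37)=+1; (−1)^{1·1·18}·(-1)^1·(+1)^1 = -1.
v=29: a=29^3·(≡19), b=29^2·(≡9) mod 29; (19|29)=-1, (9|29)=+1; (−1)^{3·2·14}·(-1)^2·(+1)^3 = +1.
v=∞: -151293 < 0 and -1303702215 < 0  ⇒  (a,b)_∞ = -1.
v=11: a=11^2·(≡3), b=11^0·(≡1) mod 11; (3|11)=+1, (1|11)=+1; (−1)^{2·0·5}·(+1)^0·(+1)^2 = +1.
v=3: a=3^-1·(≡2), b=3^1·(≡1) mod 3; (2|3)=-1, (1|3)=+1; (−1)^{-1·1·1}·(-1)^1·(+1)^-1 = +1.
v=17: a=17^-2·(≡14), b=17^-2·(≡3) mod 17; (14|17)=-1, (3|17)=-1; (−1)^{-2·-2·8}·(-1)^-2·(-1)^-2 = +1.
v=5: a=5^2·(≡3), b=5^3·(≡3) mod 5; (3|5)=-1, (3|5)=-1; (−1)^{2·3·2}·(-1)^3·(-1)^2 = -1.
|Ram(-151293, -1303702215)| = 6, even; anisotropic at {5, 37, 41, 47, 53, ∞}.

[5, 37, 41, 47, 53, inf]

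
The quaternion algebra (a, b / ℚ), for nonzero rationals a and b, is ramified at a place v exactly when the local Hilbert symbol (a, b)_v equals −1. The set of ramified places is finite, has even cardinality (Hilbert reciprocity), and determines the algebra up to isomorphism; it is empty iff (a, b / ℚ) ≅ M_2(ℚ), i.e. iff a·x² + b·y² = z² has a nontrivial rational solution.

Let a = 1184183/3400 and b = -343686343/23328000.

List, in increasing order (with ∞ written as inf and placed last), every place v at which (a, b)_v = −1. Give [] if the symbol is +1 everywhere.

[2, 5]

(a, b) ≡ (4862, -35) mod (ℚ^×)²; places V = {2, 3, 5, 7, 11, 13, 17, ∞}.
(a,b)_∞: sgn(4862)=+, sgn(-35)=−, so +1.
(a,b)_5: α=-2, u≡3; β=-3, v≡3 (mod 5); (3|5)=-1, (3|5)=-1; sign (−1)^0·-1^-3·-1^-2 = -1.
(a,b)_13: α=3, u≡12; β=2, v≡3 (mod 13); (12|13)=+1, (3|13)=+1; sign (−1)^0·+1^2·+1^3 = +1.
(a,b)_11: α=1, u≡7; β=2, v≡5 (mod 11); (7|11)=-1, (5|11)=+1; sign (−1)^0·-1^2·+1^1 = +1.
(a,b)_3: α=0, u≡2; β=-6, v≡1 (mod 3); (2|3)=-1, (1|3)=+1; sign (−1)^0·-1^-6·+1^0 = +1.
(a,b)_2: α=-3, β=-8; u≡7, v≡5 (mod 8); ε(u)ε(v)=1·0, αω(v)=-3·1, βω(u)=-8·0; sum ≡ 1  ⇒  -1.
(a,b)_7: α=2, u≡2; β=5, v≡4 (mod 7); (2|7)=+1, (4|7)=+1; sign (−1)^0·+1^5·+1^2 = +1.
(a,b)_17: α=-1, u≡5; β=0, v≡1 (mod 17); (5|17)=-1, (1|17)=+1; sign (−1)^0·-1^0·+1^-1 = +1.
Ram(4862, -35) = {2, 5}; no ℚ_2-point on the conic.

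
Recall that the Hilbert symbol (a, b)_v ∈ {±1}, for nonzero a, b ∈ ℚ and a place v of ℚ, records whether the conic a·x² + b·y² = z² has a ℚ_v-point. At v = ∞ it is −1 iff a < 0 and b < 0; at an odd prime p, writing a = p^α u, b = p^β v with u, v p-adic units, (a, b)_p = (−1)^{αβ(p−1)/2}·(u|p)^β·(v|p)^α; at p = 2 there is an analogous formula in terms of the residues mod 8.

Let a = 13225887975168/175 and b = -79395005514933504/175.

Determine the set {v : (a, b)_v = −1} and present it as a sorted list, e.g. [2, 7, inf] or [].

[11, 29]

Mod squares: a ≡ 90321, b ≡ -113883. Check v ∈ {∞, 2, 3, 5, 7, 11, 17, 23, 29}.
v=17: a=17^1·(≡4), b=17^1·(≡9) mod 17; (4|17)=+1, (9|17)=+1; (−1)^{1·1·8}·(+1)^1·(+1)^1 = +1.
v=∞: 90321 > 0 and -113883 < 0  ⇒  (a,b)_∞ = +1.
v=3: a=3^3·(≡2), b=3^5·(≡1) mod 3; (2|3)=-1, (1|3)=+1; (−1)^{3·5·1}·(-1)^5·(+1)^3 = +1.
v=11: a=11^1·(≡1), b=11^1·(≡3) mod 11; (1|11)=+1, (3|11)=+1; (−1)^{1·1·5}·(+1)^1·(+1)^1 = -1.
v=7: a=7^-1·(≡2), b=7^-1·(≡6) mod 7; (2|7)=+1, (6|7)=-1; (−1)^{-1·-1·3}·(+1)^-1·(-1)^-1 = +1.
v=5: a=5^-2·(≡4), b=5^-2·(≡3) mod 5; (4|5)=+1, (3|5)=-1; (−1)^{-2·-2·2}·(+1)^-2·(-1)^-2 = +1.
v=2: v_2(a)=8, v_2(b)=8; units ≡ 1, 5 (mod 8); ε·ε+αω+βω = 0·0+8·1+8·0 ≡ 0  ⇒  (a,b)_2 = +1.
v=23: a=23^3·(≡17), b=23^4·(≡2) mod 23; (17|23)=-1, (2|23)=+1; (−1)^{3·4·11}·(-1)^4·(+1)^3 = +1.
v=29: a=29^2·(≡21), b=29^3·(≡3) mod 29; (21|29)=-1, (3|29)=-1; (−1)^{2·3·14}·(-1)^3·(-1)^2 = -1.
|Ram(90321, -113883)| = 2, even; anisotropic at {11, 29}.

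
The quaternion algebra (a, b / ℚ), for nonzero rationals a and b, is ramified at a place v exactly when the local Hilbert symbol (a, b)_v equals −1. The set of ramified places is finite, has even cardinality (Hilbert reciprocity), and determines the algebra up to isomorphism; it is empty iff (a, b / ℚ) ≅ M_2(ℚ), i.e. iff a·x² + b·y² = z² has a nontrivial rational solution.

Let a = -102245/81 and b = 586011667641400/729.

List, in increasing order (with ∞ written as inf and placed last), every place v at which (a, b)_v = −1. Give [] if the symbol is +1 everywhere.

(a, b) ≡ (-5, 286) mod (ℚ^×)²; places V = {2, 3, 5, 7, 11, 13, ∞}.
(a,b)_5: α=1, u≡1; β=2, v≡4 (mod 5); (1|5)=+1, (4|5)=+1; sign (−1)^0·+1^2·+1^1 = +1.
(a,b)_∞: sgn(-5)=−, sgn(286)=+, so +1.
(a,b)_11: α=2, u≡6; β=5, v≡4 (mod 11); (6|11)=-1, (4|11)=+1; sign (−1)^0·-1^5·+1^2 = -1.
(a,b)_2: α=0, β=3; u≡3, v≡7 (mod 8); ε(u)ε(v)=1·1, αω(v)=0·0, βω(u)=3·1; sum ≡ 0  ⇒  +1.
(a,b)_7: α=0, u≡1; β=2, v≡6 (mod 7); (1|7)=+1, (6|7)=-1; sign (−1)^0·+1^2·-1^0 = +1.
(a,b)_13: α=2, u≡2; β=5, v≡12 (mod 13); (2|13)=-1, (12|13)=+1; sign (−1)^0·-1^5·+1^2 = -1.
(a,b)_3: α=-4, u≡1; β=-6, v≡1 (mod 3); (1|3)=+1, (1|3)=+1; sign (−1)^0·+1^-6·+1^-4 = +1.
(-5, 286 / ℚ) ramifies at {11, 13}: a division algebra.

[11, 13]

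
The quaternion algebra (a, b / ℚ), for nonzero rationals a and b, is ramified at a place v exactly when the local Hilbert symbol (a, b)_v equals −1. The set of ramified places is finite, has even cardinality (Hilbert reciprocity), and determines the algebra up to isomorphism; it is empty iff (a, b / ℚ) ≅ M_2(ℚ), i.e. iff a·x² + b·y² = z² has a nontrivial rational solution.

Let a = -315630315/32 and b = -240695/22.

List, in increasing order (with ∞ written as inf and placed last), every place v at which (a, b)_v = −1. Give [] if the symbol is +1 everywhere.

[5, 11, 13, inf]

(a, b) ≡ (-70, -10010) mod (ℚ^×)²; places V = {2, 3, 5, 7, 11, 13, 23, ∞}.
(a,b)_5: α=1, u≡1; β=1, v≡3 (mod 5); (1|5)=+1, (3|5)=-1; sign (−1)^0·+1^1·-1^1 = -1.
(a,b)_7: α=3, u≡2; β=1, v≡6 (mod 7); (2|7)=+1, (6|7)=-1; sign (−1)^1·+1^1·-1^3 = +1.
(a,b)_13: α=2, u≡6; β=1, v≡4 (mod 13); (6|13)=-1, (4|13)=+1; sign (−1)^0·-1^1·+1^2 = -1.
(a,b)_23: α=0, u≡20; β=2, v≡18 (mod 23); (20|23)=-1, (18|23)=+1; sign (−1)^0·-1^2·+1^0 = +1.
(a,b)_∞: sgn(-70)=−, sgn(-10010)=−, so -1.
(a,b)_2: α=-5, β=-1; u≡5, v≡3 (mod 8); ε(u)ε(v)=0·1, αω(v)=-5·1, βω(u)=-1·1; sum ≡ 0  ⇒  +1.
(a,b)_3: α=2, u≡2; β=0, v≡1 (mod 3); (2|3)=-1, (1|3)=+1; sign (−1)^0·-1^0·+1^2 = +1.
(a,b)_11: α=2, u≡8; β=-1, v≡9 (mod 11); (8|11)=-1, (9|11)=+1; sign (−1)^0·-1^-1·+1^2 = -1.
|Ram(-70, -10010)| = 4, even; anisotropic at {5, 11, 13, ∞}.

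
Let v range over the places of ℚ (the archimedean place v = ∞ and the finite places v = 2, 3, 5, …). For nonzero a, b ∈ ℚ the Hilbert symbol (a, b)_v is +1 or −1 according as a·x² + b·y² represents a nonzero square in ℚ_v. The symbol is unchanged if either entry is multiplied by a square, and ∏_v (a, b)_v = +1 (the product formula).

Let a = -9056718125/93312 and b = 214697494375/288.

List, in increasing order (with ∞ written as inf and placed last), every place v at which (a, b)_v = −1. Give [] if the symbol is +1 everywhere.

[7, 31]

(a, b) ≡ (-100282, 4065278) mod (ℚ^×)²; places V = {2, 3, 5, 7, 13, 17, 19, 29, 31, ∞}.
(a,b)_2: α=-7, β=-5; u≡3, v≡7 (mod 8); ε(u)ε(v)=1·1, αω(v)=-7·0, βω(u)=-5·1; sum ≡ 0  ⇒  +1.
(a,b)_7: α=1, u≡3; β=1, v≡6 (mod 7); (3|7)=-1, (6|7)=-1; sign (−1)^1·-1^1·-1^1 = -1.
(a,b)_13: α=1, u≡7; β=2, v≡12 (mod 13); (7|13)=-1, (12|13)=+1; sign (−1)^0·-1^2·+1^1 = +1.
(a,b)_19: α=1, u≡1; β=1, v≡2 (mod 19); (1|19)=+1, (2|19)=-1; sign (−1)^1·+1^1·-1^1 = +1.
(a,b)_3: α=-6, u≡2; β=-2, v≡2 (mod 3); (2|3)=-1, (2|3)=-1; sign (−1)^0·-1^-2·-1^-6 = +1.
(a,b)_5: α=4, u≡3; β=4, v≡2 (mod 5); (3|5)=-1, (2|5)=-1; sign (−1)^0·-1^4·-1^4 = +1.
(a,b)_29: α=1, u≡6; β=1, v≡7 (mod 29); (6|29)=+1, (7|29)=+1; sign (−1)^0·+1^1·+1^1 = +1.
(a,b)_17: α=2, u≡2; β=1, v≡10 (mod 17); (2|17)=+1, (10|17)=-1; sign (−1)^0·+1^1·-1^2 = +1.
(a,b)_∞: sgn(-100282)=−, sgn(4065278)=+, so +1.
(a,b)_31: α=0, u≡22; β=1, v≡7 (mod 31); (22|31)=-1, (7|31)=+1; sign (−1)^0·-1^1·+1^0 = -1.
(-100282, 4065278 / ℚ) ramifies at {7, 31}: a division algebra.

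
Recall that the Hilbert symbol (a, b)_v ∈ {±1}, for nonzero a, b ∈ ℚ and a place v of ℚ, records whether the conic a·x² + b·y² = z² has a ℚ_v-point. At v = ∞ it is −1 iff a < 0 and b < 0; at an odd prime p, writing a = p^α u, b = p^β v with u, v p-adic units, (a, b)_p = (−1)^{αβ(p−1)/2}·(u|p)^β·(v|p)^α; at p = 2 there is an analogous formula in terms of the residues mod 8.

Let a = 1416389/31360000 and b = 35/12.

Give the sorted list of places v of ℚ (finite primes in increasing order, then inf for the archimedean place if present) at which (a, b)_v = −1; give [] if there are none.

[3, 29]

Mod squares: a ≡ 29, b ≡ 105. Check v ∈ {∞, 2, 3, 5, 7, 13, 17, 29}.
v=13: a=13^2·(≡1), b=13^0·(≡4) mod 13; (1|13)=+1, (4|13)=+1; (−1)^{2·0·6}·(+1)^0·(+1)^2 = +1.
v=7: a=7^-2·(≡4), b=7^1·(≡1) mod 7; (4|7)=+1, (1|7)=+1; (−1)^{-2·1·3}·(+1)^1·(+1)^-2 = +1.
v=∞: 29 > 0 and 105 > 0  ⇒  (a,b)_∞ = +1.
v=2: v_2(a)=-10, v_2(b)=-2; units ≡ 5, 1 (mod 8); ε·ε+αω+βω = 0·0+-10·0+-2·1 ≡ 0  ⇒  (a,b)_2 = +1.
v=29: a=29^1·(≡7), b=29^0·(≡15) mod 29; (7|29)=+1, (15|29)=-1; (−1)^{1·0·14}·(+1)^0·(-1)^1 = -1.
v=3: a=3^0·(≡2), b=3^-1·(≡2) mod 3; (2|3)=-1, (2|3)=-1; (−1)^{0·-1·1}·(-1)^-1·(-1)^0 = -1.
v=17: a=17^2·(≡6), b=17^0·(≡10) mod 17; (6|17)=-1, (10|17)=-1; (−1)^{2·0·8}·(-1)^0·(-1)^2 = +1.
v=5: a=5^-4·(≡4), b=5^1·(≡1) mod 5; (4|5)=+1, (1|5)=+1; (−1)^{-4·1·2}·(+1)^1·(+1)^-4 = +1.
(29, 105 / ℚ) ramifies at {3, 29}: a division algebra.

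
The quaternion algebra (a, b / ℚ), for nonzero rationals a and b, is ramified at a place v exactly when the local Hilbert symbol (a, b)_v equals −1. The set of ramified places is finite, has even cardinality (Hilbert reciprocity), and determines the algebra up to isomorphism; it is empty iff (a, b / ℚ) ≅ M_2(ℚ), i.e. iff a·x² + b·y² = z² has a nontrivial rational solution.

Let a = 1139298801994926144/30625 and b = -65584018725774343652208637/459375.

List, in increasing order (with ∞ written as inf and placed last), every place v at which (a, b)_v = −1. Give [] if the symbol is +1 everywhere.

[11, 13, 23, 29]

(a, b) ≡ (3289, -7395) mod (ℚ^×)²; places V = {2, 3, 5, 7, 11, 13, 17, 23, 29, ∞}.
(a,b)_2: α=6, β=0; u≡1, v≡5 (mod 8); ε(u)ε(v)=0·0, αω(v)=6·1, βω(u)=0·0; sum ≡ 0  ⇒  +1.
(a,b)_11: α=5, u≡7; β=8, v≡7 (mod 11); (7|11)=-1, (7|11)=-1; sign (−1)^0·-1^8·-1^5 = -1.
(a,b)_3: α=2, u≡1; β=-1, v≡1 (mod 3); (1|3)=+1, (1|3)=+1; sign (−1)^0·+1^-1·+1^2 = +1.
(a,b)_17: α=2, u≡13; β=3, v≡12 (mod 17); (13|17)=+1, (12|17)=-1; sign (−1)^0·+1^3·-1^2 = +1.
(a,b)_7: α=-2, u≡6; β=-2, v≡4 (mod 7); (6|7)=-1, (4|7)=+1; sign (−1)^0·-1^-2·+1^-2 = +1.
(a,b)_23: α=1, u≡17; β=2, v≡17 (mod 23); (17|23)=-1, (17|23)=-1; sign (−1)^0·-1^2·-1^1 = -1.
(a,b)_∞: sgn(3289)=+, sgn(-7395)=−, so +1.
(a,b)_29: α=2, u≡3; β=3, v≡6 (mod 29); (3|29)=-1, (6|29)=+1; sign (−1)^0·-1^3·+1^2 = -1.
(a,b)_5: α=-4, u≡1; β=-5, v≡4 (mod 5); (1|5)=+1, (4|5)=+1; sign (−1)^0·+1^-5·+1^-4 = +1.
(a,b)_13: α=3, u≡2; β=6, v≡6 (mod 13); (2|13)=-1, (6|13)=-1; sign (−1)^0·-1^6·-1^3 = -1.
(3289, -7395 / ℚ) ramifies at {11, 13, 23, 29}: a division algebra.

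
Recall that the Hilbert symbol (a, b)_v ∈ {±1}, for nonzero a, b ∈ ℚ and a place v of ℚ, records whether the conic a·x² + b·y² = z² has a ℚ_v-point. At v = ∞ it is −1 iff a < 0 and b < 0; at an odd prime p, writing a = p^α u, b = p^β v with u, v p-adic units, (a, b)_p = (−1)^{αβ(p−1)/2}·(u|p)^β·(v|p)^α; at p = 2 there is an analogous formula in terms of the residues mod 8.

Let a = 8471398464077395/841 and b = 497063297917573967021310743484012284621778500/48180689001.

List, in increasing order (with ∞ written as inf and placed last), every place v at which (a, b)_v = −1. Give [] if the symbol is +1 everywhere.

Mod squares: a ≡ 436976155, b ≡ 2495465. Check v ∈ {∞, 2, 3, 5, 7, 11, 17, 19, 29, 31, 37, 41, 47}.
v=3: a=3^0·(≡1), b=3^-4·(≡2) mod 3; (1|3)=+1, (2|3)=-1; (−1)^{0·-4·1}·(+1)^-4·(-1)^0 = +1.
v=37: a=37^2·(≡13), b=37^5·(≡24) mod 37; (13|37)=-1, (24|37)=-1; (−1)^{2·5·18}·(-1)^5·(-1)^2 = -1.
v=5: a=5^1·(≡4), b=5^3·(≡3) mod 5; (4|5)=+1, (3|5)=-1; (−1)^{1·3·2}·(+1)^3·(-1)^1 = -1.
v=19: a=19^1·(≡6), b=19^2·(≡16) mod 19; (6|19)=+1, (16|19)=+1; (−1)^{1·2·9}·(+1)^2·(+1)^1 = +1.
v=∞: 436976155 > 0 and 2495465 > 0  ⇒  (a,b)_∞ = +1.
v=7: a=7^3·(≡5), b=7^11·(≡6) mod 7; (5|7)=-1, (6|7)=-1; (−1)^{3·11·3}·(-1)^11·(-1)^3 = -1.
v=17: a=17^2·(≡7), b=17^6·(≡1) mod 17; (7|17)=-1, (1|17)=+1; (−1)^{2·6·8}·(-1)^6·(+1)^2 = +1.
v=29: a=29^-2·(≡26), b=29^-6·(≡11) mod 29; (26|29)=-1, (11|29)=-1; (−1)^{-2·-6·14}·(-1)^-6·(-1)^-2 = +1.
v=47: a=47^1·(≡26), b=47^3·(≡12) mod 47; (26|47)=-1, (12|47)=+1; (−1)^{1·3·23}·(-1)^3·(+1)^1 = +1.
v=11: a=11^1·(≡8), b=11^2·(≡4) mod 11; (8|11)=-1, (4|11)=+1; (−1)^{1·2·5}·(-1)^2·(+1)^1 = +1.
v=31: a=31^1·(≡22), b=31^2·(≡29) mod 31; (22|31)=-1, (29|31)=-1; (−1)^{1·2·15}·(-1)^2·(-1)^1 = -1.
v=41: a=41^1·(≡18), b=41^3·(≡39) mod 41; (18|41)=+1, (39|41)=+1; (−1)^{1·3·20}·(+1)^3·(+1)^1 = +1.
v=2: v_2(a)=0, v_2(b)=2; units ≡ 3, 1 (mod 8); ε·ε+αω+βω = 1·0+0·0+2·1 ≡ 0  ⇒  (a,b)_2 = +1.
Ram(436976155, 2495465) = {5, 7, 31, 37}; no ℚ_5-point on the conic.

[5, 7, 31, 37]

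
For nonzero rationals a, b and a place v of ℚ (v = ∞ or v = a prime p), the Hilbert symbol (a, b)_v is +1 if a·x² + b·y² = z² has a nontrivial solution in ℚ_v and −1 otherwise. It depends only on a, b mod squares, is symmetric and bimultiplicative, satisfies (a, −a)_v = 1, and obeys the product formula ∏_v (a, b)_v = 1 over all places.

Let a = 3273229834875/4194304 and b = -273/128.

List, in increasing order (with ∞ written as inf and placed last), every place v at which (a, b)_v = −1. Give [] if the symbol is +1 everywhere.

[3, 13]

(a, b) ≡ (1155, -546) mod (ℚ^×)²; places V = {2, 3, 5, 7, 11, 13, ∞}.
(a,b)_2: α=-22, β=-7; u≡3, v≡7 (mod 8); ε(u)ε(v)=1·1, αω(v)=-22·0, βω(u)=-7·1; sum ≡ 0  ⇒  +1.
(a,b)_∞: sgn(1155)=+, sgn(-546)=−, so +1.
(a,b)_3: α=5, u≡1; β=1, v≡1 (mod 3); (1|3)=+1, (1|3)=+1; sign (−1)^1·+1^1·+1^5 = -1.
(a,b)_11: α=1, u≡10; β=0, v≡5 (mod 11); (10|11)=-1, (5|11)=+1; sign (−1)^0·-1^0·+1^1 = +1.
(a,b)_7: α=3, u≡4; β=1, v≡5 (mod 7); (4|7)=+1, (5|7)=-1; sign (−1)^1·+1^1·-1^3 = +1.
(a,b)_13: α=4, u≡6; β=1, v≡4 (mod 13); (6|13)=-1, (4|13)=+1; sign (−1)^0·-1^1·+1^4 = -1.
(a,b)_5: α=3, u≡1; β=0, v≡4 (mod 5); (1|5)=+1, (4|5)=+1; sign (−1)^0·+1^0·+1^3 = +1.
(1155, -546 / ℚ) ramifies at {3, 13}: a division algebra.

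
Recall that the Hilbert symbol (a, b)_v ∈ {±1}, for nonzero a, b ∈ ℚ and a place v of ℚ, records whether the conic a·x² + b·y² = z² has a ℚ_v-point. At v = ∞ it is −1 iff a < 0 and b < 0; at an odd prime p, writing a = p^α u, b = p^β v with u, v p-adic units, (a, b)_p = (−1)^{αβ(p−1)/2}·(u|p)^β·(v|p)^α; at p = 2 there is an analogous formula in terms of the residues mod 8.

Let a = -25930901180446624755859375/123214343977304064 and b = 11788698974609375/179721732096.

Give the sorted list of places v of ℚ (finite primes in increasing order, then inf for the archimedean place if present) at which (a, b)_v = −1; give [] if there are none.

[7, 17]

(a, b) ≡ (-7, 119) mod (ℚ^×)²; places V = {2, 3, 5, 7, 13, 17, 23, ∞}.
(a,b)_∞: sgn(-7)=−, sgn(119)=+, so +1.
(a,b)_3: α=-8, u≡2; β=-4, v≡2 (mod 3); (2|3)=-1, (2|3)=-1; sign (−1)^0·-1^-4·-1^-8 = +1.
(a,b)_2: α=-26, β=-22; u≡1, v≡7 (mod 8); ε(u)ε(v)=0·1, αω(v)=-26·0, βω(u)=-22·0; sum ≡ 0  ⇒  +1.
(a,b)_7: α=7, u≡6; β=5, v≡6 (mod 7); (6|7)=-1, (6|7)=-1; sign (−1)^1·-1^5·-1^7 = -1.
(a,b)_5: α=18, u≡2; β=12, v≡1 (mod 5); (2|5)=-1, (1|5)=+1; sign (−1)^0·-1^12·+1^18 = +1.
(a,b)_13: α=4, u≡11; β=2, v≡7 (mod 13); (11|13)=-1, (7|13)=-1; sign (−1)^0·-1^2·-1^4 = +1.
(a,b)_17: α=2, u≡6; β=1, v≡5 (mod 17); (6|17)=-1, (5|17)=-1; sign (−1)^0·-1^1·-1^2 = -1.
(a,b)_23: α=-4, u≡16; β=-2, v≡18 (mod 23); (16|23)=+1, (18|23)=+1; sign (−1)^0·+1^-2·+1^-4 = +1.
(-7, 119 / ℚ) ramifies at {7, 17}: a division algebra.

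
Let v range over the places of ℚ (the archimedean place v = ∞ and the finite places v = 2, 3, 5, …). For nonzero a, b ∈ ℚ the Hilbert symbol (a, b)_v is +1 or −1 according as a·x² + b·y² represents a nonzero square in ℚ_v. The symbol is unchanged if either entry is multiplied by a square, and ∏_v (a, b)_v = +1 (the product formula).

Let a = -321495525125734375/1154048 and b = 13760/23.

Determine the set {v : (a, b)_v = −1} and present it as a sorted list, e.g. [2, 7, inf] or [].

[13, 43]

Mod squares: a ≡ -8961329, b ≡ 4945. Check v ∈ {∞, 2, 5, 7, 13, 17, 23, 41, 43}.
v=∞: -8961329 < 0 and 4945 > 0  ⇒  (a,b)_∞ = +1.
v=17: a=17^1·(≡8), b=17^0·(≡4) mod 17; (8|17)=+1, (4|17)=+1; (−1)^{1·0·8}·(+1)^0·(+1)^1 = +1.
v=7: a=7^-2·(≡1), b=7^0·(≡6) mod 7; (1|7)=+1, (6|7)=-1; (−1)^{-2·0·3}·(+1)^0·(-1)^-2 = +1.
v=13: a=13^5·(≡8), b=13^0·(≡11) mod 13; (8|13)=-1, (11|13)=-1; (−1)^{5·0·6}·(-1)^0·(-1)^5 = -1.
v=41: a=41^1·(≡25), b=41^0·(≡10) mod 41; (25|41)=+1, (10|41)=+1; (−1)^{1·0·20}·(+1)^0·(+1)^1 = +1.
v=5: a=5^6·(≡1), b=5^1·(≡4) mod 5; (1|5)=+1, (4|5)=+1; (−1)^{6·1·2}·(+1)^1·(+1)^6 = +1.
v=43: a=43^3·(≡19), b=43^1·(≡27) mod 43; (19|43)=-1, (27|43)=-1; (−1)^{3·1·21}·(-1)^1·(-1)^3 = -1.
v=2: v_2(a)=-10, v_2(b)=6; units ≡ 7, 1 (mod 8); ε·ε+αω+βω = 1·0+-10·0+6·0 ≡ 0  ⇒  (a,b)_2 = +1.
v=23: a=23^-1·(≡7), b=23^-1·(≡6) mod 23; (7|23)=-1, (6|23)=+1; (−1)^{-1·-1·11}·(-1)^-1·(+1)^-1 = +1.
Ram(-8961329, 4945) = {13, 43}; no ℚ_13-point on the conic.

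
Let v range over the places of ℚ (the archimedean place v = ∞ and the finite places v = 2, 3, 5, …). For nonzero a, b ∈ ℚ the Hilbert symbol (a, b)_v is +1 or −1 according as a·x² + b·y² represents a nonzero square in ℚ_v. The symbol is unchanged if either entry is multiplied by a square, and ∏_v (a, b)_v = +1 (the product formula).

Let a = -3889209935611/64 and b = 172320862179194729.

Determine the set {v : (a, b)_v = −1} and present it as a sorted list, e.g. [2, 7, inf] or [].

[7, 11, 13, 23]

(a, b) ≡ (-62491, 161) mod (ℚ^×)²; places V = {2, 7, 11, 13, 19, 23, 29, ∞}.
(a,b)_29: α=0, u≡20; β=2, v≡6 (mod 29); (20|29)=+1, (6|29)=+1; sign (−1)^0·+1^2·+1^0 = +1.
(a,b)_19: α=1, u≡9; β=0, v≡9 (mod 19); (9|19)=+1, (9|19)=+1; sign (−1)^0·+1^0·+1^1 = +1.
(a,b)_2: α=-6, β=0; u≡5, v≡1 (mod 8); ε(u)ε(v)=0·0, αω(v)=-6·0, βω(u)=0·1; sum ≡ 0  ⇒  +1.
(a,b)_11: α=1, u≡10; β=2, v≡10 (mod 11); (10|11)=-1, (10|11)=-1; sign (−1)^0·-1^2·-1^1 = -1.
(a,b)_13: α=1, u≡1; β=2, v≡5 (mod 13); (1|13)=+1, (5|13)=-1; sign (−1)^0·+1^2·-1^1 = -1.
(a,b)_∞: sgn(-62491)=−, sgn(161)=+, so +1.
(a,b)_7: α=6, u≡6; β=7, v≡2 (mod 7); (6|7)=-1, (2|7)=+1; sign (−1)^0·-1^7·+1^6 = -1.
(a,b)_23: α=3, u≡7; β=3, v≡15 (mod 23); (7|23)=-1, (15|23)=-1; sign (−1)^1·-1^3·-1^3 = -1.
(-62491, 161 / ℚ) ramifies at {7, 11, 13, 23}: a division algebra.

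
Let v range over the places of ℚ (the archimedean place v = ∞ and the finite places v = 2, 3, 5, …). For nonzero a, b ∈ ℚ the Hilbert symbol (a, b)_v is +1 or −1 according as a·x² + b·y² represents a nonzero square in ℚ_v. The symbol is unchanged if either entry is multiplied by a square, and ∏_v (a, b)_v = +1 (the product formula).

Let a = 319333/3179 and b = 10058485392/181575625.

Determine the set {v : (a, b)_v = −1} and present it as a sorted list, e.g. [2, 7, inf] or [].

[3, 11]

Mod squares: a ≡ 1463, b ≡ 57. Check v ∈ {∞, 2, 3, 5, 7, 11, 17, 19, 41}.
v=11: a=11^-1·(≡1), b=11^-2·(≡2) mod 11; (1|11)=+1, (2|11)=-1; (−1)^{-1·-2·5}·(+1)^-2·(-1)^-1 = -1.
v=∞: 1463 > 0 and 57 > 0  ⇒  (a,b)_∞ = +1.
v=3: a=3^0·(≡2), b=3^9·(≡1) mod 3; (2|3)=-1, (1|3)=+1; (−1)^{0·9·1}·(-1)^9·(+1)^0 = -1.
v=5: a=5^0·(≡2), b=5^-4·(≡2) mod 5; (2|5)=-1, (2|5)=-1; (−1)^{0·-4·2}·(-1)^-4·(-1)^0 = +1.
v=7: a=7^5·(≡5), b=7^-4·(≡1) mod 7; (5|7)=-1, (1|7)=+1; (−1)^{5·-4·3}·(-1)^-4·(+1)^5 = +1.
v=41: a=41^0·(≡3), b=41^2·(≡8) mod 41; (3|41)=-1, (8|41)=+1; (−1)^{0·2·20}·(-1)^2·(+1)^0 = +1.
v=17: a=17^-2·(≡2), b=17^0·(≡11) mod 17; (2|17)=+1, (11|17)=-1; (−1)^{-2·0·8}·(+1)^0·(-1)^-2 = +1.
v=19: a=19^1·(≡5), b=19^1·(≡10) mod 19; (5|19)=+1, (10|19)=-1; (−1)^{1·1·9}·(+1)^1·(-1)^1 = +1.
v=2: v_2(a)=0, v_2(b)=4; units ≡ 7, 1 (mod 8); ε·ε+αω+βω = 1·0+0·0+4·0 ≡ 0  ⇒  (a,b)_2 = +1.
Ram(1463, 57) = {3, 11}; no ℚ_3-point on the conic.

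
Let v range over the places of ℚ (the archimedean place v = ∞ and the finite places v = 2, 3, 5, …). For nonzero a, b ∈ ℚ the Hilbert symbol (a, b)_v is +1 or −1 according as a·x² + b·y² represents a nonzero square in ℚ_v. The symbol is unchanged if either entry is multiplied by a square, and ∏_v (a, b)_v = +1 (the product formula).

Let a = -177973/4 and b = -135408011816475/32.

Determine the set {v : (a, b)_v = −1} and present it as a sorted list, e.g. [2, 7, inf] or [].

[2, inf]

(a, b) ≡ (-493, -38) mod (ℚ^×)²; places V = {2, 3, 5, 17, 19, 29, ∞}.
(a,b)_3: α=0, u≡2; β=2, v≡1 (mod 3); (2|3)=-1, (1|3)=+1; sign (−1)^0·-1^2·+1^0 = +1.
(a,b)_∞: sgn(-493)=−, sgn(-38)=−, so -1.
(a,b)_19: α=2, u≡5; β=5, v≡9 (mod 19); (5|19)=+1, (9|19)=+1; sign (−1)^0·+1^5·+1^2 = +1.
(a,b)_17: α=1, u≡5; β=2, v≡2 (mod 17); (5|17)=-1, (2|17)=+1; sign (−1)^0·-1^2·+1^1 = +1.
(a,b)_5: α=0, u≡3; β=2, v≡3 (mod 5); (3|5)=-1, (3|5)=-1; sign (−1)^0·-1^2·-1^0 = +1.
(a,b)_29: α=1, u≡10; β=2, v≡9 (mod 29); (10|29)=-1, (9|29)=+1; sign (−1)^0·-1^2·+1^1 = +1.
(a,b)_2: α=-2, β=-5; u≡3, v≡5 (mod 8); ε(u)ε(v)=1·0, αω(v)=-2·1, βω(u)=-5·1; sum ≡ 1  ⇒  -1.
(-493, -38 / ℚ) ramifies at {2, ∞}: a division algebra.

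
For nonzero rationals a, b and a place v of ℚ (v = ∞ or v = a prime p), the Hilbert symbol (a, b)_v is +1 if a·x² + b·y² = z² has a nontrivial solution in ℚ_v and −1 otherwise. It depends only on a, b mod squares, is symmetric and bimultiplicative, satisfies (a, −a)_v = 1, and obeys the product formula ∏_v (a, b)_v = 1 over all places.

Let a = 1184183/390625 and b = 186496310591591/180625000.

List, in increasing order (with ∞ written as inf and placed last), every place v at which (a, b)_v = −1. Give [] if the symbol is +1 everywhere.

[2, 5, 7, 29]

Mod squares: a ≡ 143, b ≡ 26390. Check v ∈ {∞, 2, 5, 7, 11, 13, 17, 29}.
v=17: a=17^0·(≡3), b=17^-2·(≡10) mod 17; (3|17)=-1, (10|17)=-1; (−1)^{0·-2·8}·(-1)^-2·(-1)^0 = +1.
v=29: a=29^0·(≡18), b=29^1·(≡18) mod 29; (18|29)=-1, (18|29)=-1; (−1)^{0·1·14}·(-1)^1·(-1)^0 = -1.
v=13: a=13^3·(≡6), b=13^7·(≡5) mod 13; (6|13)=-1, (5|13)=-1; (−1)^{3·7·6}·(-1)^7·(-1)^3 = +1.
v=∞: 143 > 0 and 26390 > 0  ⇒  (a,b)_∞ = +1.
v=11: a=11^1·(≡10), b=11^4·(≡4) mod 11; (10|11)=-1, (4|11)=+1; (−1)^{1·4·5}·(-1)^4·(+1)^1 = +1.
v=7: a=7^2·(≡6), b=7^1·(≡1) mod 7; (6|7)=-1, (1|7)=+1; (−1)^{2·1·3}·(-1)^1·(+1)^2 = -1.
v=2: v_2(a)=0, v_2(b)=-3; units ≡ 7, 3 (mod 8); ε·ε+αω+βω = 1·1+0·1+-3·0 ≡ 1  ⇒  (a,b)_2 = -1.
v=5: a=5^-8·(≡3), b=5^-7·(≡3) mod 5; (3|5)=-1, (3|5)=-1; (−1)^{-8·-7·2}·(-1)^-7·(-1)^-8 = -1.
Ram(143, 26390) = {2, 5, 7, 29}; no ℚ_2-point on the conic.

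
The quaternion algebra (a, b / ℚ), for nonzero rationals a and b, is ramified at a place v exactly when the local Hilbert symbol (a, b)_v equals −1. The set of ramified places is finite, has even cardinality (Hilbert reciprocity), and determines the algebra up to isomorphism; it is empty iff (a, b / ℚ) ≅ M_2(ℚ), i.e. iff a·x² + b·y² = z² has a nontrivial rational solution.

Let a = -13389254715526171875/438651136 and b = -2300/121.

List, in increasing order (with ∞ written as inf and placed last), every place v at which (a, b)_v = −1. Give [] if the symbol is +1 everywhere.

(a, b) ≡ (-13547, -23) mod (ℚ^×)²; places V = {2, 3, 5, 7, 11, 17, 19, 23, 31, ∞}.
(a,b)_17: α=-2, u≡2; β=0, v≡6 (mod 17); (2|17)=+1, (6|17)=-1; sign (−1)^0·+1^0·-1^-2 = +1.
(a,b)_31: α=1, u≡18; β=0, v≡2 (mod 31); (18|31)=+1, (2|31)=+1; sign (−1)^0·+1^0·+1^1 = +1.
(a,b)_23: α=3, u≡2; β=1, v≡14 (mod 23); (2|23)=+1, (14|23)=-1; sign (−1)^1·+1^1·-1^3 = +1.
(a,b)_5: α=8, u≡3; β=2, v≡3 (mod 5); (3|5)=-1, (3|5)=-1; sign (−1)^0·-1^2·-1^8 = +1.
(a,b)_7: α=-2, u≡3; β=0, v≡5 (mod 7); (3|7)=-1, (5|7)=-1; sign (−1)^0·-1^0·-1^-2 = +1.
(a,b)_19: α=1, u≡7; β=0, v≡8 (mod 19); (7|19)=+1, (8|19)=-1; sign (−1)^0·+1^0·-1^1 = -1.
(a,b)_3: α=14, u≡1; β=0, v≡1 (mod 3); (1|3)=+1, (1|3)=+1; sign (−1)^0·+1^0·+1^14 = +1.
(a,b)_∞: sgn(-13547)=−, sgn(-23)=−, so -1.
(a,b)_2: α=-8, β=2; u≡5, v≡1 (mod 8); ε(u)ε(v)=0·0, αω(v)=-8·0, βω(u)=2·1; sum ≡ 0  ⇒  +1.
(a,b)_11: α=-2, u≡3; β=-2, v≡10 (mod 11); (3|11)=+1, (10|11)=-1; sign (−1)^0·+1^-2·-1^-2 = +1.
Ram(-13547, -23) = {19, ∞}; no ℚ_19-point on the conic.

[19, inf]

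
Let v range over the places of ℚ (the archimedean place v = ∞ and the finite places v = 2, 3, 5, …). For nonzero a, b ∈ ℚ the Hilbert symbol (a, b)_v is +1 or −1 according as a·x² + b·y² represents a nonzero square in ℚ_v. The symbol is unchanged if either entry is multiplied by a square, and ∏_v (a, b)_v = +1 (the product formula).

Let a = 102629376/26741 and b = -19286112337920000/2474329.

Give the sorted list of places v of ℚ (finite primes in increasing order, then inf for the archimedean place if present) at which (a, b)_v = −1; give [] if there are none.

[2, 3, 17, 29]

Mod squares: a ≡ 38454, b ≡ -3. Check v ∈ {∞, 2, 3, 5, 11, 13, 17, 29}.
v=29: a=29^1·(≡15), b=29^2·(≡11) mod 29; (15|29)=-1, (11|29)=-1; (−1)^{1·2·14}·(-1)^2·(-1)^1 = -1.
v=11: a=11^-2·(≡3), b=11^-4·(≡8) mod 11; (3|11)=+1, (8|11)=-1; (−1)^{-2·-4·5}·(+1)^-4·(-1)^-2 = +1.
v=∞: 38454 > 0 and -3 < 0  ⇒  (a,b)_∞ = +1.
v=13: a=13^-1·(≡6), b=13^-2·(≡4) mod 13; (6|13)=-1, (4|13)=+1; (−1)^{-1·-2·6}·(-1)^-2·(+1)^-1 = +1.
v=2: v_2(a)=17, v_2(b)=24; units ≡ 3, 5 (mod 8); ε·ε+αω+βω = 1·0+17·1+24·1 ≡ 1  ⇒  (a,b)_2 = -1.
v=3: a=3^3·(≡2), b=3^7·(≡2) mod 3; (2|3)=-1, (2|3)=-1; (−1)^{3·7·1}·(-1)^7·(-1)^3 = -1.
v=17: a=17^-1·(≡4), b=17^0·(≡14) mod 17; (4|17)=+1, (14|17)=-1; (−1)^{-1·0·8}·(+1)^0·(-1)^-1 = -1.
v=5: a=5^0·(≡1), b=5^4·(≡2) mod 5; (1|5)=+1, (2|5)=-1; (−1)^{0·4·2}·(+1)^4·(-1)^0 = +1.
|Ram(38454, -3)| = 4, even; anisotropic at {2, 3, 17, 29}.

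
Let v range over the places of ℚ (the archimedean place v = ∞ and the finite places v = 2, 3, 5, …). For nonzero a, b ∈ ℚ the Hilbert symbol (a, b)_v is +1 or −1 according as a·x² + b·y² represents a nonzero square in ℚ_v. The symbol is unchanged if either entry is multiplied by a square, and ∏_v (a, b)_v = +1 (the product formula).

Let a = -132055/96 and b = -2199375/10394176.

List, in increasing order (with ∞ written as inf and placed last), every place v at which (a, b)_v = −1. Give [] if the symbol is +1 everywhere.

(a, b) ≡ (-330, -391) mod (ℚ^×)²; places V = {2, 3, 5, 7, 11, 13, 17, 23, 31, ∞}.
(a,b)_2: α=-5, β=-6; u≡3, v≡1 (mod 8); ε(u)ε(v)=1·0, αω(v)=-5·0, βω(u)=-6·1; sum ≡ 0  ⇒  +1.
(a,b)_13: α=0, u≡5; β=-2, v≡4 (mod 13); (5|13)=-1, (4|13)=+1; sign (−1)^0·-1^-2·+1^0 = +1.
(a,b)_17: α=0, u≡14; β=1, v≡6 (mod 17); (14|17)=-1, (6|17)=-1; sign (−1)^0·-1^1·-1^0 = -1.
(a,b)_∞: sgn(-330)=−, sgn(-391)=−, so -1.
(a,b)_11: α=1, u≡5; β=0, v≡9 (mod 11); (5|11)=+1, (9|11)=+1; sign (−1)^0·+1^0·+1^1 = +1.
(a,b)_3: α=-1, u≡1; β=2, v≡2 (mod 3); (1|3)=+1, (2|3)=-1; sign (−1)^0·+1^2·-1^-1 = -1.
(a,b)_31: α=0, u≡12; β=-2, v≡6 (mod 31); (12|31)=-1, (6|31)=-1; sign (−1)^0·-1^-2·-1^0 = +1.
(a,b)_23: α=0, u≡20; β=1, v≡2 (mod 23); (20|23)=-1, (2|23)=+1; sign (−1)^0·-1^1·+1^0 = -1.
(a,b)_5: α=1, u≡4; β=4, v≡1 (mod 5); (4|5)=+1, (1|5)=+1; sign (−1)^0·+1^4·+1^1 = +1.
(a,b)_7: α=4, u≡3; β=0, v≡2 (mod 7); (3|7)=-1, (2|7)=+1; sign (−1)^0·-1^0·+1^4 = +1.
(-330, -391 / ℚ) ramifies at {3, 17, 23, ∞}: a division algebra.

[3, 17, 23, inf]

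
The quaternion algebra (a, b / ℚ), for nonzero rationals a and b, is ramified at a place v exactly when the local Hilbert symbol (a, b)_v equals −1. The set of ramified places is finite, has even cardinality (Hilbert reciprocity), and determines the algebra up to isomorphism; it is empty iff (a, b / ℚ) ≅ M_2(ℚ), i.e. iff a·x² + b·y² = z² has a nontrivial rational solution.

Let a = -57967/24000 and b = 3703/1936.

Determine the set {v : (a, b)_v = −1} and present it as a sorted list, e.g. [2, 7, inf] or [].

Mod squares: a ≡ -105, b ≡ 7. Check v ∈ {∞, 2, 3, 5, 7, 11, 13, 23}.
v=3: a=3^-1·(≡1), b=3^0·(≡1) mod 3; (1|3)=+1, (1|3)=+1; (−1)^{-1·0·1}·(+1)^0·(+1)^-1 = +1.
v=7: a=7^3·(≡5), b=7^1·(≡1) mod 7; (5|7)=-1, (1|7)=+1; (−1)^{3·1·3}·(-1)^1·(+1)^3 = +1.
v=5: a=5^-3·(≡4), b=5^0·(≡3) mod 5; (4|5)=+1, (3|5)=-1; (−1)^{-3·0·2}·(+1)^0·(-1)^-3 = -1.
v=2: v_2(a)=-6, v_2(b)=-4; units ≡ 7, 7 (mod 8); ε·ε+αω+βω = 1·1+-6·0+-4·0 ≡ 1  ⇒  (a,b)_2 = -1.
v=∞: -105 < 0 and 7 > 0  ⇒  (a,b)_∞ = +1.
v=23: a=23^0·(≡14), b=23^2·(≡19) mod 23; (14|23)=-1, (19|23)=-1; (−1)^{0·2·11}·(-1)^2·(-1)^0 = +1.
v=13: a=13^2·(≡4), b=13^0·(≡2) mod 13; (4|13)=+1, (2|13)=-1; (−1)^{2·0·6}·(+1)^0·(-1)^2 = +1.
v=11: a=11^0·(≡4), b=11^-2·(≡8) mod 11; (4|11)=+1, (8|11)=-1; (−1)^{0·-2·5}·(+1)^-2·(-1)^0 = +1.
(-105, 7 / ℚ) ramifies at {2, 5}: a division algebra.

[2, 5]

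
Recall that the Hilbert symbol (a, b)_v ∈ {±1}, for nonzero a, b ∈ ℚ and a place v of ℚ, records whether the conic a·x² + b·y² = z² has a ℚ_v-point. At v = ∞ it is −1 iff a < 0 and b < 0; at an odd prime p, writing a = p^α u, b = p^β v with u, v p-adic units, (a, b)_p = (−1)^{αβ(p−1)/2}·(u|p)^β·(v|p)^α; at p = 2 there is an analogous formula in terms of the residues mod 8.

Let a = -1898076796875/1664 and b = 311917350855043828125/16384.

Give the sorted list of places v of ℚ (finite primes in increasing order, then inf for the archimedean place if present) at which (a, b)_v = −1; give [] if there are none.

[2, 5, 7, 23]

(a, b) ≡ (-910, 805) mod (ℚ^×)²; places V = {2, 3, 5, 7, 11, 13, 23, ∞}.
(a,b)_5: α=7, u≡3; β=7, v≡4 (mod 5); (3|5)=-1, (4|5)=+1; sign (−1)^0·-1^7·+1^7 = -1.
(a,b)_13: α=-1, u≡6; β=0, v≡9 (mod 13); (6|13)=-1, (9|13)=+1; sign (−1)^0·-1^0·+1^-1 = +1.
(a,b)_2: α=-7, β=-14; u≡1, v≡5 (mod 8); ε(u)ε(v)=0·0, αω(v)=-7·1, βω(u)=-14·0; sum ≡ 1  ⇒  -1.
(a,b)_∞: sgn(-910)=−, sgn(805)=+, so +1.
(a,b)_3: α=8, u≡2; β=18, v≡1 (mod 3); (2|3)=-1, (1|3)=+1; sign (−1)^0·-1^18·+1^8 = +1.
(a,b)_23: α=2, u≡20; β=3, v≡6 (mod 23); (20|23)=-1, (6|23)=+1; sign (−1)^0·-1^3·+1^2 = -1.
(a,b)_11: α=0, u≡9; β=2, v≡10 (mod 11); (9|11)=+1, (10|11)=-1; sign (−1)^0·+1^2·-1^0 = +1.
(a,b)_7: α=1, u≡6; β=1, v≡6 (mod 7); (6|7)=-1, (6|7)=-1; sign (−1)^1·-1^1·-1^1 = -1.
(-910, 805 / ℚ) ramifies at {2, 5, 7, 23}: a division algebra.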